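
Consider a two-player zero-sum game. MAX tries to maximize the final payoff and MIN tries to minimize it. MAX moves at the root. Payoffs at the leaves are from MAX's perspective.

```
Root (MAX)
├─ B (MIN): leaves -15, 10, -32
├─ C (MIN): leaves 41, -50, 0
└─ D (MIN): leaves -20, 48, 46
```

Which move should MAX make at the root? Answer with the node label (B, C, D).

B (MIN): min(-15, 10, -32) = -32
C (MIN): min(41, -50, 0) = -50
D (MIN): min(-20, 48, 46) = -20
Root (MAX): max(-32, -50, -20) = -20
MAX picks the child with the highest value: D (value -20).

D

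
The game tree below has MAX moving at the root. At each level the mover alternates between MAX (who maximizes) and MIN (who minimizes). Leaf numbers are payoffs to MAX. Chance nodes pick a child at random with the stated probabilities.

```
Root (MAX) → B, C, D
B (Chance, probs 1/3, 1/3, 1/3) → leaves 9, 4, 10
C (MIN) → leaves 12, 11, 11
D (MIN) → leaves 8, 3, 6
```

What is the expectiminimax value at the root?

11

B (Chance): 1/3·9 + 1/3·4 + 1/3·10 = 7.67
C (MIN): min(12, 11, 11) = 11
D (MIN): min(8, 3, 6) = 3
Root (MAX): max(7.67, 11, 3) = 11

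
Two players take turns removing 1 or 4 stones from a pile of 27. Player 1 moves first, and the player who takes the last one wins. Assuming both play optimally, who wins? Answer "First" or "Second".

Mark each pile size as W (mover wins) or L (mover loses):
i:   0  1  2  3  4  5  6  7  8  9 10 11 12 13 14 15 16 17 18 19 20 21 22 23 24 25 26 27
     L  W  L  W  W  L  W  L  W  W  L  W  L  W  W  L  W  L  W  W  L  W  L  W  W  L  W  L
Position 27 is L, so the second player wins.

Second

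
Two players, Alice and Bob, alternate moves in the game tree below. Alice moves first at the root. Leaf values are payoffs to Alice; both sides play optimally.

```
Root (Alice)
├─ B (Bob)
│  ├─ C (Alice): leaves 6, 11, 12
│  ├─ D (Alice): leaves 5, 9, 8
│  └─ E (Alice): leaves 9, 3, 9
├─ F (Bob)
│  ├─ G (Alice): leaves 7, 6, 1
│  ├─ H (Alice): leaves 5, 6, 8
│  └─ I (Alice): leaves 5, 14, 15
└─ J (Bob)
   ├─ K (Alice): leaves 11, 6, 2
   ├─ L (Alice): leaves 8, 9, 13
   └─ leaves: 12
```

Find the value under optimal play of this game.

11

C (Alice): max(6, 11, 12) = 12
D (Alice): max(5, 9, 8) = 9
E (Alice): max(9, 3, 9) = 9
B (Bob): min(12, 9, 9) = 9
G (Alice): max(7, 6, 1) = 7
H (Alice): max(5, 6, 8) = 8
I (Alice): max(5, 14, 15) = 15
F (Bob): min(7, 8, 15) = 7
K (Alice): max(11, 6, 2) = 11
L (Alice): max(8, 9, 13) = 13
J (Bob): min(11, 13, 12) = 11
Root (Alice): max(9, 7, 11) = 11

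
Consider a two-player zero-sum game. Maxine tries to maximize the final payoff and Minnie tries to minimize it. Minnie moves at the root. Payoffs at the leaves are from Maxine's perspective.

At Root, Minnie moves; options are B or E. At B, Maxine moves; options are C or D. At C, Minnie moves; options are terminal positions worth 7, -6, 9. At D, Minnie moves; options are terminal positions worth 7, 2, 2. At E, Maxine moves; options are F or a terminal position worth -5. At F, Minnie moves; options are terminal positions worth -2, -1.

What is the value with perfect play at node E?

-2

F: min(-2, -1) = -2
E: max(-2, -5) = -2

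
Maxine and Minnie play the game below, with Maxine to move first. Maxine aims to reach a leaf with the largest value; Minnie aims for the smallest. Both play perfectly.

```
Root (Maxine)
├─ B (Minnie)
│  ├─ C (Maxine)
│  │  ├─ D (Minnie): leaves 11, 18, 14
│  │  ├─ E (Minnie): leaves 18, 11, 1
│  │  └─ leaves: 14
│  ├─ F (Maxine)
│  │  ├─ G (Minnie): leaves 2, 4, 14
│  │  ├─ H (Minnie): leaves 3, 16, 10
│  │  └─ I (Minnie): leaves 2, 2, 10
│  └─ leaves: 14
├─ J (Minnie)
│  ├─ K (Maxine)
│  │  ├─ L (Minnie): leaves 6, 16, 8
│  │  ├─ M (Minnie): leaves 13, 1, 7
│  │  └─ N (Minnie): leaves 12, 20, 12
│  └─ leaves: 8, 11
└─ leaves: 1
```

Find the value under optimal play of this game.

8

D (Minnie): min(11, 18, 14) = 11
E (Minnie): min(18, 11, 1) = 1
C (Maxine): max(11, 1, 14) = 14
G (Minnie): min(2, 4, 14) = 2
H (Minnie): min(3, 16, 10) = 3
I (Minnie): min(2, 2, 10) = 2
F (Maxine): max(2, 3, 2) = 3
B (Minnie): min(14, 3, 14) = 3
L (Minnie): min(6, 16, 8) = 6
M (Minnie): min(13, 1, 7) = 1
N (Minnie): min(12, 20, 12) = 12
K (Maxine): max(6, 1, 12) = 12
J (Minnie): min(12, 8, 11) = 8
Root (Maxine): max(3, 8, 1) = 8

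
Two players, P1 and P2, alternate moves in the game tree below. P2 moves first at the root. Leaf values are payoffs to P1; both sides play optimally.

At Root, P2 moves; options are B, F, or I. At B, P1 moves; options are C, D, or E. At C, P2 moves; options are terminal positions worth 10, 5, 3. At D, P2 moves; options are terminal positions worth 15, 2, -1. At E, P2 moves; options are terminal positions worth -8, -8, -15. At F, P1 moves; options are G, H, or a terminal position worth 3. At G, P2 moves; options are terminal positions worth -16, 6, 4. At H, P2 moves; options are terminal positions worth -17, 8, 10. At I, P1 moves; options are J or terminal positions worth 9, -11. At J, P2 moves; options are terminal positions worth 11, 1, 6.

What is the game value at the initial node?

3

C (P2): min(10, 5, 3) = 3
D (P2): min(15, 2, -1) = -1
E (P2): min(-8, -8, -15) = -15
B (P1): max(3, -1, -15) = 3
G (P2): min(-16, 6, 4) = -16
H (P2): min(-17, 8, 10) = -17
F (P1): max(-16, -17, 3) = 3
J (P2): min(11, 1, 6) = 1
I (P1): max(1, 9, -11) = 9
Root (P2): min(3, 3, 9) = 3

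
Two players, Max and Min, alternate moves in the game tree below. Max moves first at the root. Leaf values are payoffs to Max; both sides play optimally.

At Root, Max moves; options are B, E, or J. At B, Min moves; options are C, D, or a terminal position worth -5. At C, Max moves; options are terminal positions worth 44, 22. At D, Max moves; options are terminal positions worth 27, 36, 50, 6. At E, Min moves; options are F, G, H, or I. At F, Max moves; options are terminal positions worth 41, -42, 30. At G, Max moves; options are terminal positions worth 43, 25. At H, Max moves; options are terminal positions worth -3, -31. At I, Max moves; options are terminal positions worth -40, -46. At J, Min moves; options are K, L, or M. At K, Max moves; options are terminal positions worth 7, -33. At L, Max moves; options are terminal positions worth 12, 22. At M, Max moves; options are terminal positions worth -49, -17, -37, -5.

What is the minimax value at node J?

K: max(7, -33) = 7
L: max(12, 22) = 22
M: max(-49, -17, -37, -5) = -5
J: min(7, 22, -5) = -5

-5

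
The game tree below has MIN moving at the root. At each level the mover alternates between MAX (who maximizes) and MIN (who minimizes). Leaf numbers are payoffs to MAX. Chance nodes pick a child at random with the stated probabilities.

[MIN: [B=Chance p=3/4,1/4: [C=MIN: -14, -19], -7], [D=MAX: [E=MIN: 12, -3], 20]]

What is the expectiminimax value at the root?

-16

C (MIN): min(-14, -19) = -19
B (Chance): 3/4·-19 + 1/4·-7 = -16
E (MIN): min(12, -3) = -3
D (MAX): max(-3, 20) = 20
Root (MIN): min(-16, 20) = -16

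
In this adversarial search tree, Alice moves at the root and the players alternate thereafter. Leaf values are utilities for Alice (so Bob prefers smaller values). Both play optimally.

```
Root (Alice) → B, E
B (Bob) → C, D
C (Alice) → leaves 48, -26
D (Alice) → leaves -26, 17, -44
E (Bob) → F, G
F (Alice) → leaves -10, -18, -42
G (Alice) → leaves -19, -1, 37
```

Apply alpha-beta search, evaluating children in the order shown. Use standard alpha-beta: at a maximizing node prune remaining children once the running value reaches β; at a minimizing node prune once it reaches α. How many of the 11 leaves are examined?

C [α=-∞,β=+∞]: v=48
D [α=-∞,β=48]: v=17
B [α=-∞,β=+∞]: v=17
F [α=17,β=+∞]: v=-10
E [α=17,β=+∞]: v=-10 after child 1 ≤ α → α-cutoff, skip 1
Root [α=-∞,β=+∞]: v=17
Leaves evaluated: 8 of 11.

8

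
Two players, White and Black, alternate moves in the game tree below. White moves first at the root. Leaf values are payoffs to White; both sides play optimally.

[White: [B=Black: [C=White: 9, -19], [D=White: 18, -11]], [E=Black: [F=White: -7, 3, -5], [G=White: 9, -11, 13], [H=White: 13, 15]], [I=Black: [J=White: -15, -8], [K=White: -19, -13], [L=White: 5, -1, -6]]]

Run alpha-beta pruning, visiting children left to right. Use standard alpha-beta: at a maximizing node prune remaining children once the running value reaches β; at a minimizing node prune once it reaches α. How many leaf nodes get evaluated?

C [α=-∞,β=+∞]: v=9
D [α=-∞,β=9]: v=18 after child 1 ≥ β → β-cutoff, skip 1
B [α=-∞,β=+∞]: v=9
F [α=9,β=+∞]: v=3
E [α=9,β=+∞]: v=3 after child 1 ≤ α → α-cutoff, skip 2
J [α=9,β=+∞]: v=-8
I [α=9,β=+∞]: v=-8 after child 1 ≤ α → α-cutoff, skip 2
Root [α=-∞,β=+∞]: v=9
Leaves evaluated: 8 of 19.

8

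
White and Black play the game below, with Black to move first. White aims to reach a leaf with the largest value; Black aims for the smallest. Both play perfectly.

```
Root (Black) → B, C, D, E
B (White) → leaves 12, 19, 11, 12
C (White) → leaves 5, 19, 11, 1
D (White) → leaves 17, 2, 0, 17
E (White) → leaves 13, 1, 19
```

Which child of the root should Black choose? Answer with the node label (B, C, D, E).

D

B (White): max(12, 19, 11, 12) = 19
C (White): max(5, 19, 11, 1) = 19
D (White): max(17, 2, 0, 17) = 17
E (White): max(13, 1, 19) = 19
Root (Black): min(19, 19, 17, 19) = 17
Black picks the child with the lowest value: D (value 17).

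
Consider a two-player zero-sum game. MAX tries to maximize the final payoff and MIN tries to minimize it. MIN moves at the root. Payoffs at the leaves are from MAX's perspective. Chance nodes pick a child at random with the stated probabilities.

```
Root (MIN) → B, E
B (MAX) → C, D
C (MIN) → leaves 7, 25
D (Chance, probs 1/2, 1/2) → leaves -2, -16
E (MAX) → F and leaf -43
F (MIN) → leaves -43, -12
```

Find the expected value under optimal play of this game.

C (MIN): min(7, 25) = 7
D (Chance): 1/2·-2 + 1/2·-16 = -9
B (MAX): max(7, -9) = 7
F (MIN): min(-43, -12) = -43
E (MAX): max(-43, -43) = -43
Root (MIN): min(7, -43) = -43

-43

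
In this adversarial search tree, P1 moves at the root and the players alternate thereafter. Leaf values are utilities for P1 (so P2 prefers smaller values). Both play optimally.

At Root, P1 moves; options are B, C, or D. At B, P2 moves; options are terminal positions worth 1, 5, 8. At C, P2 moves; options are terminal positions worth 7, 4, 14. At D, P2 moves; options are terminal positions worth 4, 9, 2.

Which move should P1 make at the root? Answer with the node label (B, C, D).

B (P2): min(1, 5, 8) = 1
C (P2): min(7, 4, 14) = 4
D (P2): min(4, 9, 2) = 2
Root (P1): max(1, 4, 2) = 4
P1 picks the child with the highest value: C (value 4).

C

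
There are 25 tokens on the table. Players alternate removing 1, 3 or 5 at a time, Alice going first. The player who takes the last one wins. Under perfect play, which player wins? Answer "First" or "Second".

First

i:   0  1  2  3  4  5  6  7  8  9 10 11 12 13 14 15 16 17 18 19 20 21 22 23 24 25
     L  W  L  W  L  W  L  W  L  W  L  W  L  W  L  W  L  W  L  W  L  W  L  W  L  W
Position 25 is W, so the first player wins.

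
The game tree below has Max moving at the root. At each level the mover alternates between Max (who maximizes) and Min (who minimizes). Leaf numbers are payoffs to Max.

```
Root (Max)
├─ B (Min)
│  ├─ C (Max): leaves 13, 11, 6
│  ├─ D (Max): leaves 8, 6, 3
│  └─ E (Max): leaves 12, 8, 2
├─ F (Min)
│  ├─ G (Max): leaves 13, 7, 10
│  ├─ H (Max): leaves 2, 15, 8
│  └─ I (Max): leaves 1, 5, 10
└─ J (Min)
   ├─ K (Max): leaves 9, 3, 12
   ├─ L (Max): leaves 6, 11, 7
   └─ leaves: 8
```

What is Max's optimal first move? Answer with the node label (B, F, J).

F

C (Max): max(13, 11, 6) = 13
D (Max): max(8, 6, 3) = 8
E (Max): max(12, 8, 2) = 12
B (Min): min(13, 8, 12) = 8
G (Max): max(13, 7, 10) = 13
H (Max): max(2, 15, 8) = 15
I (Max): max(1, 5, 10) = 10
F (Min): min(13, 15, 10) = 10
K (Max): max(9, 3, 12) = 12
L (Max): max(6, 11, 7) = 11
J (Min): min(12, 11, 8) = 8
Root (Max): max(8, 10, 8) = 10
Max picks the child with the highest value: F (value 10).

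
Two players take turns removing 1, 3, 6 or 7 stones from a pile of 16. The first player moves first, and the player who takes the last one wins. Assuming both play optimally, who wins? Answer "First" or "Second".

Mark each pile size as W (mover wins) or L (mover loses):
i:   0  1  2  3  4  5  6  7  8  9 10 11 12 13 14 15 16
     L  W  L  W  L  W  W  W  W  W  W  W  L  W  L  W  L
Position 16 is L, so the second player wins.

Second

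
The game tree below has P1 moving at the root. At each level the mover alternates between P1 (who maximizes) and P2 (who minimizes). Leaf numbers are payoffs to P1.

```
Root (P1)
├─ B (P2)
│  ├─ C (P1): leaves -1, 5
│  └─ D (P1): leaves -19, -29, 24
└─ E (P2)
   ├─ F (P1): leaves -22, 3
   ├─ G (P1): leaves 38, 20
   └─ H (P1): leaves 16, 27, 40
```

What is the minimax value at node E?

F: max(-22, 3) = 3
G: max(38, 20) = 38
H: max(16, 27, 40) = 40
E: min(3, 38, 40) = 3

3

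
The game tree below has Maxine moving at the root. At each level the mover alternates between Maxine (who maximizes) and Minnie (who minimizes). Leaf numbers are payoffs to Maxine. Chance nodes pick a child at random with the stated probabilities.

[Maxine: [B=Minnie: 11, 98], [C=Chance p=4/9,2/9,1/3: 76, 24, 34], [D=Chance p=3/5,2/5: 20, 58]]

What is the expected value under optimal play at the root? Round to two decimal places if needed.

B (Minnie): min(11, 98) = 11
C (Chance): 4/9·76 + 2/9·24 + 1/3·34 = 50.44
D (Chance): 3/5·20 + 2/5·58 = 35.2
Root (Maxine): max(11, 50.44, 35.2) = 50.44

50.44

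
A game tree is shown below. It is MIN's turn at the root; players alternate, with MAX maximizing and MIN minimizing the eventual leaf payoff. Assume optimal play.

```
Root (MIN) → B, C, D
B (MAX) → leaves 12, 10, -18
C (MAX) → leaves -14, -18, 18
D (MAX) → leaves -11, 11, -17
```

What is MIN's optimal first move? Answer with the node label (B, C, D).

D

B (MAX): max(12, 10, -18) = 12
C (MAX): max(-14, -18, 18) = 18
D (MAX): max(-11, 11, -17) = 11
Root (MIN): min(12, 18, 11) = 11
MIN picks the child with the lowest value: D (value 11).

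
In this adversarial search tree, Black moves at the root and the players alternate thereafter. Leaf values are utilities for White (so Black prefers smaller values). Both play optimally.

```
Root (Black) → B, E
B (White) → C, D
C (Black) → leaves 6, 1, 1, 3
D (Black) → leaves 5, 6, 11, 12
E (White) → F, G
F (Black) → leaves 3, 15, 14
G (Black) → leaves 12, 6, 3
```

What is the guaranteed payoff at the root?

C (Black): min(6, 1, 1, 3) = 1
D (Black): min(5, 6, 11, 12) = 5
B (White): max(1, 5) = 5
F (Black): min(3, 15, 14) = 3
G (Black): min(12, 6, 3) = 3
E (White): max(3, 3) = 3
Root (Black): min(5, 3) = 3

3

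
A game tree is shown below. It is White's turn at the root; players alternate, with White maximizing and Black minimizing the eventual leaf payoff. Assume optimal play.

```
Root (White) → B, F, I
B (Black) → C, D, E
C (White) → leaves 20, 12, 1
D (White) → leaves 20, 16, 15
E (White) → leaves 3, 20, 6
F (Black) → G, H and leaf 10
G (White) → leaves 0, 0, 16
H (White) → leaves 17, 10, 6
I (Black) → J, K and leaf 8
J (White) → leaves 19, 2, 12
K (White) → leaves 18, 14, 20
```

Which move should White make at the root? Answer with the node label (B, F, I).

C (White): max(20, 12, 1) = 20
D (White): max(20, 16, 15) = 20
E (White): max(3, 20, 6) = 20
B (Black): min(20, 20, 20) = 20
G (White): max(0, 0, 16) = 16
H (White): max(17, 10, 6) = 17
F (Black): min(16, 17, 10) = 10
J (White): max(19, 2, 12) = 19
K (White): max(18, 14, 20) = 20
I (Black): min(19, 20, 8) = 8
Root (White): max(20, 10, 8) = 20
White picks the child with the highest value: B (value 20).

B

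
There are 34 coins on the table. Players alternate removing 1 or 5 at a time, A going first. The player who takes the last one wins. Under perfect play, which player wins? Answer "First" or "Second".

Mark each pile size as W (mover wins) or L (mover loses):
i:   0  1  2  3  4  5  6  7  8  9 10 11 12 13 14 15 16 17 18 19 20 21 22 23 24 25 26 27 28 29 30 31 32 33 34
     L  W  L  W  L  W  L  W  L  W  L  W  L  W  L  W  L  W  L  W  L  W  L  W  L  W  L  W  L  W  L  W  L  W  L
Position 34 is L, so the second player wins.

Second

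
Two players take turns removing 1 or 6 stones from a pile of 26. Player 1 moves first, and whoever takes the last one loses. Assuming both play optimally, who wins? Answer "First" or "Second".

Second

Positions where the player to move wins (W) vs loses (L):
i:   0  1  2  3  4  5  6  7  8  9 10 11 12 13 14 15 16 17 18 19 20 21 22 23 24 25 26
     W  L  W  L  W  L  W  W  L  W  L  W  L  W  W  L  W  L  W  L  W  W  L  W  L  W  L
Position 26 is L, so the second player wins.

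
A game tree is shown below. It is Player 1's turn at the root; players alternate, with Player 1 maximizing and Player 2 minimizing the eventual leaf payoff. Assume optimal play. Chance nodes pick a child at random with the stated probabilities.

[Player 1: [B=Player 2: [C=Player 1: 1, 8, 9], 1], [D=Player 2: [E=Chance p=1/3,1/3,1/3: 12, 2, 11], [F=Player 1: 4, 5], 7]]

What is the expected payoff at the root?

5

C (Player 1): max(1, 8, 9) = 9
B (Player 2): min(9, 1) = 1
E (Chance): 1/3·12 + 1/3·2 + 1/3·11 = 8.33
F (Player 1): max(4, 5) = 5
D (Player 2): min(8.33, 5, 7) = 5
Root (Player 1): max(1, 5) = 5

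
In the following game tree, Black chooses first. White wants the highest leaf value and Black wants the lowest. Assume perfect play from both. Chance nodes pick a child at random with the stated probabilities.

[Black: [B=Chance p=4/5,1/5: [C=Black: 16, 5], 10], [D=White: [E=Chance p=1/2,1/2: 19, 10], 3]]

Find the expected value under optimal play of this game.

C (Black): min(16, 5) = 5
B (Chance): 4/5·5 + 1/5·10 = 6
E (Chance): 1/2·19 + 1/2·10 = 14.5
D (White): max(14.5, 3) = 14.5
Root (Black): min(6, 14.5) = 6

6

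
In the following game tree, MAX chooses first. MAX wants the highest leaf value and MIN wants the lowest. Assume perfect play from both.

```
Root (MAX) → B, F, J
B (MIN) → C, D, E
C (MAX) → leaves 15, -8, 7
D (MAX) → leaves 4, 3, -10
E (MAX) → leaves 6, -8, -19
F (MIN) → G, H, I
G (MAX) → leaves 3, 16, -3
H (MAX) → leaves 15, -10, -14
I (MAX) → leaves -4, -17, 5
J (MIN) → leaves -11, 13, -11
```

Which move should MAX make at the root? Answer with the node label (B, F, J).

C (MAX): max(15, -8, 7) = 15
D (MAX): max(4, 3, -10) = 4
E (MAX): max(6, -8, -19) = 6
B (MIN): min(15, 4, 6) = 4
G (MAX): max(3, 16, -3) = 16
H (MAX): max(15, -10, -14) = 15
I (MAX): max(-4, -17, 5) = 5
F (MIN): min(16, 15, 5) = 5
J (MIN): min(-11, 13, -11) = -11
Root (MAX): max(4, 5, -11) = 5
MAX picks the child with the highest value: F (value 5).

F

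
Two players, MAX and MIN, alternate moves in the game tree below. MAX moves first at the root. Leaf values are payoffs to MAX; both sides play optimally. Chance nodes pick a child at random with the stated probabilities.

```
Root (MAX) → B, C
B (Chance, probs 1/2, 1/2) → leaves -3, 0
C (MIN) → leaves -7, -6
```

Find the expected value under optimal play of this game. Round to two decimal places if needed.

-1.5

B (Chance): 1/2·-3 + 1/2·0 = -1.5
C (MIN): min(-7, -6) = -7
Root (MAX): max(-1.5, -7) = -1.5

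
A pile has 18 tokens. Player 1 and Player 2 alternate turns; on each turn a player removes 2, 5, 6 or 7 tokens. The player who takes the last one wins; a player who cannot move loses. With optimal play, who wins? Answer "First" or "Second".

First

Compute winning (W) and losing (L) positions by backward induction:
i:   0  1  2  3  4  5  6  7  8  9 10 11 12 13 14 15 16 17 18
     L  L  W  W  L  W  W  W  W  W  W  W  L  L  W  W  L  W  W
Position 18 is W, so the first player wins.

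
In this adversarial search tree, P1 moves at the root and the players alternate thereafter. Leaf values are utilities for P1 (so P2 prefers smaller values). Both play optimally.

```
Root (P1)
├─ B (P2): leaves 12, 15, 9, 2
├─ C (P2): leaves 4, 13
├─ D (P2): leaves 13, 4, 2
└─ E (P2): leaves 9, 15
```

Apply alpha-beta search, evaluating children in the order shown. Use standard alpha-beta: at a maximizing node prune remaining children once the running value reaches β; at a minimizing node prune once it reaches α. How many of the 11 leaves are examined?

10

B [α=-∞,β=+∞]: v=2
C [α=2,β=+∞]: v=4
D [α=4,β=+∞]: v=4 after child 2 ≤ α → α-cutoff, skip 1
E [α=4,β=+∞]: v=9
Root [α=-∞,β=+∞]: v=9
Leaves evaluated: 10 of 11.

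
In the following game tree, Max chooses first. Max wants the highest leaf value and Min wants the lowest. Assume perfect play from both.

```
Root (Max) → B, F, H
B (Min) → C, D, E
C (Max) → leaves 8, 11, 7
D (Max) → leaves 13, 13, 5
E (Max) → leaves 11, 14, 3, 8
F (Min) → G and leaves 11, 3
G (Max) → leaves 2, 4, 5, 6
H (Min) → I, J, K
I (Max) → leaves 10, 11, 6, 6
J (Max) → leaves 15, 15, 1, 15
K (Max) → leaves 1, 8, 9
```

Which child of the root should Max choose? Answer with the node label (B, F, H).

B

C (Max): max(8, 11, 7) = 11
D (Max): max(13, 13, 5) = 13
E (Max): max(11, 14, 3, 8) = 14
B (Min): min(11, 13, 14) = 11
G (Max): max(2, 4, 5, 6) = 6
F (Min): min(6, 11, 3) = 3
I (Max): max(10, 11, 6, 6) = 11
J (Max): max(15, 15, 1, 15) = 15
K (Max): max(1, 8, 9) = 9
H (Min): min(11, 15, 9) = 9
Root (Max): max(11, 3, 9) = 11
Max picks the child with the highest value: B (value 11).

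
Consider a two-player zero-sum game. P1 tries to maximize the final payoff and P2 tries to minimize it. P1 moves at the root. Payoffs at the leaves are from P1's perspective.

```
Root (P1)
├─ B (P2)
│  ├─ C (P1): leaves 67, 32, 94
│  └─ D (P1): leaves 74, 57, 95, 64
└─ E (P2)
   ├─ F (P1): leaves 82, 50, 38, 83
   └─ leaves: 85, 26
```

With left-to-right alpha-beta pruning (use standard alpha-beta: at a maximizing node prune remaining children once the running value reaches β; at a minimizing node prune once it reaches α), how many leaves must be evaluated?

10

C [α=-∞,β=+∞]: v=94
D [α=-∞,β=94]: v=95 after child 3 ≥ β → β-cutoff, skip 1
B [α=-∞,β=+∞]: v=94
F [α=94,β=+∞]: v=83
E [α=94,β=+∞]: v=83 after child 1 ≤ α → α-cutoff, skip 2
Root [α=-∞,β=+∞]: v=94
Leaves evaluated: 10 of 13.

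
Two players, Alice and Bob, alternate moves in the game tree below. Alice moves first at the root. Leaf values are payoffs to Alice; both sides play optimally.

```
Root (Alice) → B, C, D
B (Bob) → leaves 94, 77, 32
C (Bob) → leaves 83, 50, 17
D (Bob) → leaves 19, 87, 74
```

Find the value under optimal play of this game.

B (Bob): min(94, 77, 32) = 32
C (Bob): min(83, 50, 17) = 17
D (Bob): min(19, 87, 74) = 19
Root (Alice): max(32, 17, 19) = 32

32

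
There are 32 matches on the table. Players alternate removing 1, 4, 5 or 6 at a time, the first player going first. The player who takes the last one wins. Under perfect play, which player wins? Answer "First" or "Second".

i:   0  1  2  3  4  5  6  7  8  9 10 11 12 13 14 15 16 17 18 19 20 21 22 23 24 25 26 27 28 29 30 31 32
     L  W  L  W  W  W  W  W  W  L  W  L  W  W  W  W  W  W  L  W  L  W  W  W  W  W  W  L  W  L  W  W  W
Position 32 is W, so the first player wins.

First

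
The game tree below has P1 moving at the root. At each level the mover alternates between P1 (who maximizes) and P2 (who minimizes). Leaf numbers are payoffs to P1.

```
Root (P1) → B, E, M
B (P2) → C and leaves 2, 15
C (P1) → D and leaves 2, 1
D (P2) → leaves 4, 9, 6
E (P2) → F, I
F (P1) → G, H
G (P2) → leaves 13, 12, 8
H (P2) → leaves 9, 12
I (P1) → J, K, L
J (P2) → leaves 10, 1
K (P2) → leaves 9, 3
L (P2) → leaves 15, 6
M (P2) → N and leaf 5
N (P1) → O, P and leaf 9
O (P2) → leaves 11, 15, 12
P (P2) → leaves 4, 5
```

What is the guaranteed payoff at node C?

4

D: min(4, 9, 6) = 4
C: max(4, 2, 1) = 4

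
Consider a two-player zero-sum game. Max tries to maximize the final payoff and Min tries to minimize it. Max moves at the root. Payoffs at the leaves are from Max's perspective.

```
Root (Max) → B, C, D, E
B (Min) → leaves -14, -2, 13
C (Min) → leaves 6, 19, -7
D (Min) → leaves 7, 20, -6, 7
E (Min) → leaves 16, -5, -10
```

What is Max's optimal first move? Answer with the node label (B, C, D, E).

D

B (Min): min(-14, -2, 13) = -14
C (Min): min(6, 19, -7) = -7
D (Min): min(7, 20, -6, 7) = -6
E (Min): min(16, -5, -10) = -10
Root (Max): max(-14, -7, -6, -10) = -6
Max picks the child with the highest value: D (value -6).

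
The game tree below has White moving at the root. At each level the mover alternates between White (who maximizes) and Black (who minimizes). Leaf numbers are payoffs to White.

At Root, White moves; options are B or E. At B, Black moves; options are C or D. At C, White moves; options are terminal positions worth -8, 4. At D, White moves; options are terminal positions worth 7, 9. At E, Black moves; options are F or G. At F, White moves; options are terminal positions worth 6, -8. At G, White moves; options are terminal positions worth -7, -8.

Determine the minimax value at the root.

C (White): max(-8, 4) = 4
D (White): max(7, 9) = 9
B (Black): min(4, 9) = 4
F (White): max(6, -8) = 6
G (White): max(-7, -8) = -7
E (Black): min(6, -7) = -7
Root (White): max(4, -7) = 4

4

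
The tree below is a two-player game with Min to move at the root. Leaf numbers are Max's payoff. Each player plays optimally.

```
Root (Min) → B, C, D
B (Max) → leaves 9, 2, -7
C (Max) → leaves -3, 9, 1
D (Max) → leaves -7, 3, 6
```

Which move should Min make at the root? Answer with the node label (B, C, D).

B (Max): max(9, 2, -7) = 9
C (Max): max(-3, 9, 1) = 9
D (Max): max(-7, 3, 6) = 6
Root (Min): min(9, 9, 6) = 6
Min picks the child with the lowest value: D (value 6).

D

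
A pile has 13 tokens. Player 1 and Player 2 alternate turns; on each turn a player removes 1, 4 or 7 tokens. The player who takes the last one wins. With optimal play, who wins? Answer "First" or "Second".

i:   0  1  2  3  4  5  6  7  8  9 10 11 12 13
     L  W  L  W  W  L  W  W  L  W  L  W  W  L
Position 13 is L, so the second player wins.

Second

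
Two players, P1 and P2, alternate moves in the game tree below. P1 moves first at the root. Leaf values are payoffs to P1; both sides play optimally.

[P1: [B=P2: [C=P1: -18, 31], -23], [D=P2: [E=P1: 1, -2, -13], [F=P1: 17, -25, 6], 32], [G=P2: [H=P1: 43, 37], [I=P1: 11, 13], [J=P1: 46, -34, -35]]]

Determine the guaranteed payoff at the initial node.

C (P1): max(-18, 31) = 31
B (P2): min(31, -23) = -23
E (P1): max(1, -2, -13) = 1
F (P1): max(17, -25, 6) = 17
D (P2): min(1, 17, 32) = 1
H (P1): max(43, 37) = 43
I (P1): max(11, 13) = 13
J (P1): max(46, -34, -35) = 46
G (P2): min(43, 13, 46) = 13
Root (P1): max(-23, 1, 13) = 13

13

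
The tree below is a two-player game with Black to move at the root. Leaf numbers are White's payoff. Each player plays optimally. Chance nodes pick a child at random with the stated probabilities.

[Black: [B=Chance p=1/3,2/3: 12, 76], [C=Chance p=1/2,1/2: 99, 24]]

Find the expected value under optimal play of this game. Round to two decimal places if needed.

B (Chance): 1/3·12 + 2/3·76 = 54.67
C (Chance): 1/2·99 + 1/2·24 = 61.5
Root (Black): min(54.67, 61.5) = 54.67

54.67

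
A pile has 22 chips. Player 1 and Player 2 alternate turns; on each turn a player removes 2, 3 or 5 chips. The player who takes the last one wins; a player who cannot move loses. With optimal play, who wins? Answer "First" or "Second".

Second

W/L table (W = player to move can force a win):
i:   0  1  2  3  4  5  6  7  8  9 10 11 12 13 14 15 16 17 18 19 20 21 22
     L  L  W  W  W  W  W  L  L  W  W  W  W  W  L  L  W  W  W  W  W  L  L
Position 22 is L, so the second player wins.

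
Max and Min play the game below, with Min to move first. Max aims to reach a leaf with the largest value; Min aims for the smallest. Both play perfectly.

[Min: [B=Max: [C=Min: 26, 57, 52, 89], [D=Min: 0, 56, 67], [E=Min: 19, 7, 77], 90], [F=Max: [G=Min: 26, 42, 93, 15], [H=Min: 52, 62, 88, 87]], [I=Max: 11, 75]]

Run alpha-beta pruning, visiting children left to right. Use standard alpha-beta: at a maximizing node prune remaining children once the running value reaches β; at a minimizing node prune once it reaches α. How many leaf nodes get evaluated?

17

C [α=-∞,β=+∞]: v=26
D [α=26,β=+∞]: v=0 after child 1 ≤ α → α-cutoff, skip 2
E [α=26,β=+∞]: v=19 after child 1 ≤ α → α-cutoff, skip 2
B [α=-∞,β=+∞]: v=90
G [α=-∞,β=90]: v=15
H [α=15,β=90]: v=52
F [α=-∞,β=90]: v=52
I [α=-∞,β=52]: v=75
Root [α=-∞,β=+∞]: v=52
Leaves evaluated: 17 of 21.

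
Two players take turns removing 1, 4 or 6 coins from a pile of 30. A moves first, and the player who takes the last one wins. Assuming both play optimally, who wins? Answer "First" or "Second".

Second

Mark each pile size as W (mover wins) or L (mover loses):
i:   0  1  2  3  4  5  6  7  8  9 10 11 12 13 14 15 16 17 18 19 20 21 22 23 24 25 26 27 28 29 30
     L  W  L  W  W  L  W  L  W  W  L  W  L  W  W  L  W  L  W  W  L  W  L  W  W  L  W  L  W  W  L
Position 30 is L, so the second player wins.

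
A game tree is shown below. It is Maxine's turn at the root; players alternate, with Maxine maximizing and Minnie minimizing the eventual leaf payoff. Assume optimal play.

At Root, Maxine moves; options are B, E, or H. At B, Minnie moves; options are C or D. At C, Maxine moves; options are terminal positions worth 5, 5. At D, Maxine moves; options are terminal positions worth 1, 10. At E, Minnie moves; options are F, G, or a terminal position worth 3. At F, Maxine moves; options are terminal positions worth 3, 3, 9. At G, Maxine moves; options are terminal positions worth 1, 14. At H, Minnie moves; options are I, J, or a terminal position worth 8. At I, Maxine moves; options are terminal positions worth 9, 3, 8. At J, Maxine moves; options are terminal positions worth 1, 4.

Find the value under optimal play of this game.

C (Maxine): max(5, 5) = 5
D (Maxine): max(1, 10) = 10
B (Minnie): min(5, 10) = 5
F (Maxine): max(3, 3, 9) = 9
G (Maxine): max(1, 14) = 14
E (Minnie): min(9, 14, 3) = 3
I (Maxine): max(9, 3, 8) = 9
J (Maxine): max(1, 4) = 4
H (Minnie): min(9, 4, 8) = 4
Root (Maxine): max(5, 3, 4) = 5

5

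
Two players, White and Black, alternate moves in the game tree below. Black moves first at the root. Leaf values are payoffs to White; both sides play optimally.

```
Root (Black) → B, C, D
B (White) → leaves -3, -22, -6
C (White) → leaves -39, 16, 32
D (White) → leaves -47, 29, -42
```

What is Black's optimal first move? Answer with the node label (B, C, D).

B

B (White): max(-3, -22, -6) = -3
C (White): max(-39, 16, 32) = 32
D (White): max(-47, 29, -42) = 29
Root (Black): min(-3, 32, 29) = -3
Black picks the child with the lowest value: B (value -3).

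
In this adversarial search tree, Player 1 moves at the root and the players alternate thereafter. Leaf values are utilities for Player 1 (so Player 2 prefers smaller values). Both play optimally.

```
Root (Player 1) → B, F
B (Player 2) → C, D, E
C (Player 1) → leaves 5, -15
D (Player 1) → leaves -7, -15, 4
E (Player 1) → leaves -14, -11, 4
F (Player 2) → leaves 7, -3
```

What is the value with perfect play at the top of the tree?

C (Player 1): max(5, -15) = 5
D (Player 1): max(-7, -15, 4) = 4
E (Player 1): max(-14, -11, 4) = 4
B (Player 2): min(5, 4, 4) = 4
F (Player 2): min(7, -3) = -3
Root (Player 1): max(4, -3) = 4

4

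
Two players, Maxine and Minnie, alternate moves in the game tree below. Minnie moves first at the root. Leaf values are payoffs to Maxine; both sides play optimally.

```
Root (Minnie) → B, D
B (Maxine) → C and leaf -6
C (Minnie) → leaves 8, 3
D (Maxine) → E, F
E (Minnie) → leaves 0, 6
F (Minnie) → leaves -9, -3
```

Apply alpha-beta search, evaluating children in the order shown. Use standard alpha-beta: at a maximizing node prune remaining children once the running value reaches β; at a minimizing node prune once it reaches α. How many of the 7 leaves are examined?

C [α=-∞,β=+∞]: v=3
B [α=-∞,β=+∞]: v=3
E [α=-∞,β=3]: v=0
F [α=0,β=3]: v=-9 after child 1 ≤ α → α-cutoff, skip 1
D [α=-∞,β=3]: v=0
Root [α=-∞,β=+∞]: v=0
Leaves evaluated: 6 of 7.

6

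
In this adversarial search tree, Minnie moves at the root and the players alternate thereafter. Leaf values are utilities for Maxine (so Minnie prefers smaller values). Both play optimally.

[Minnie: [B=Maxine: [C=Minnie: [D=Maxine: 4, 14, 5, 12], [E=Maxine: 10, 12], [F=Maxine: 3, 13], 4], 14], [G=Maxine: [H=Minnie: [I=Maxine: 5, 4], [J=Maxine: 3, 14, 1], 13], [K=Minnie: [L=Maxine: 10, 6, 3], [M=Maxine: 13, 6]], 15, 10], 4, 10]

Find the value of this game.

4

D (Maxine): max(4, 14, 5, 12) = 14
E (Maxine): max(10, 12) = 12
F (Maxine): max(3, 13) = 13
C (Minnie): min(14, 12, 13, 4) = 4
B (Maxine): max(4, 14) = 14
I (Maxine): max(5, 4) = 5
J (Maxine): max(3, 14, 1) = 14
H (Minnie): min(5, 14, 13) = 5
L (Maxine): max(10, 6, 3) = 10
M (Maxine): max(13, 6) = 13
K (Minnie): min(10, 13) = 10
G (Maxine): max(5, 10, 15, 10) = 15
Root (Minnie): min(14, 15, 4, 10) = 4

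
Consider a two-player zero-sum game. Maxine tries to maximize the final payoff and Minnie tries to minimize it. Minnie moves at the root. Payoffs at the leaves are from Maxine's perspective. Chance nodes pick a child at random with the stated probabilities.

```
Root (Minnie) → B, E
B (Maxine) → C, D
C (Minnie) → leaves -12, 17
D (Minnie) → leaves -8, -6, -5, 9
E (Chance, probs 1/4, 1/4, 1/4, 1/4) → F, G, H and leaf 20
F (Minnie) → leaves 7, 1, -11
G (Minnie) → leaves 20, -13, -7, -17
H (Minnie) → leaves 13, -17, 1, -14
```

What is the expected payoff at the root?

C (Minnie): min(-12, 17) = -12
D (Minnie): min(-8, -6, -5, 9) = -8
B (Maxine): max(-12, -8) = -8
F (Minnie): min(7, 1, -11) = -11
G (Minnie): min(20, -13, -7, -17) = -17
H (Minnie): min(13, -17, 1, -14) = -17
E (Chance): 1/4·-11 + 1/4·-17 + 1/4·-17 + 1/4·20 = -6.25
Root (Minnie): min(-8, -6.25) = -8

-8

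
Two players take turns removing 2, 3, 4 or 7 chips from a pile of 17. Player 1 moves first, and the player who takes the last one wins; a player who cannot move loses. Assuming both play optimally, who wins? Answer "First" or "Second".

Second

W/L table (W = player to move can force a win):
i:   0  1  2  3  4  5  6  7  8  9 10 11 12 13 14 15 16 17
     L  L  W  W  W  W  L  W  W  W  W  L  L  W  W  W  W  L
Position 17 is L, so the second player wins.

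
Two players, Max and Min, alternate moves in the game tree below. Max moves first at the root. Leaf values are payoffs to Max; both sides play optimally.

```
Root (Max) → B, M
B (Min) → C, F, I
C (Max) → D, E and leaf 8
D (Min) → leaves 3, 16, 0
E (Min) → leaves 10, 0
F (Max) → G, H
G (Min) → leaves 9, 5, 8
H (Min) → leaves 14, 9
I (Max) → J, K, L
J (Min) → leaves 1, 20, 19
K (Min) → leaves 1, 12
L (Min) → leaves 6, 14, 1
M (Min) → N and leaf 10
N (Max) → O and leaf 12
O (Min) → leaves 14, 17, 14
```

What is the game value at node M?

10

O: min(14, 17, 14) = 14
N: max(14, 12) = 14
M: min(14, 10) = 10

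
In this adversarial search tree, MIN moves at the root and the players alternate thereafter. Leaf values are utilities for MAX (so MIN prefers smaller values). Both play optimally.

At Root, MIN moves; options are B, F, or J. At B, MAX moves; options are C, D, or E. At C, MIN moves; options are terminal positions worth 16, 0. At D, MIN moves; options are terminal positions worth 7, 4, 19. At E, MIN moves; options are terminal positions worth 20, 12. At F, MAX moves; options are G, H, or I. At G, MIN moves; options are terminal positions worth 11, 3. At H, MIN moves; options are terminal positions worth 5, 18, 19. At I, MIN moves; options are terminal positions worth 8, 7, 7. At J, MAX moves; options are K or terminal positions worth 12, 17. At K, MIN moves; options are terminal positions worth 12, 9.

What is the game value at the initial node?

C (MIN): min(16, 0) = 0
D (MIN): min(7, 4, 19) = 4
E (MIN): min(20, 12) = 12
B (MAX): max(0, 4, 12) = 12
G (MIN): min(11, 3) = 3
H (MIN): min(5, 18, 19) = 5
I (MIN): min(8, 7, 7) = 7
F (MAX): max(3, 5, 7) = 7
K (MIN): min(12, 9) = 9
J (MAX): max(9, 12, 17) = 17
Root (MIN): min(12, 7, 17) = 7

7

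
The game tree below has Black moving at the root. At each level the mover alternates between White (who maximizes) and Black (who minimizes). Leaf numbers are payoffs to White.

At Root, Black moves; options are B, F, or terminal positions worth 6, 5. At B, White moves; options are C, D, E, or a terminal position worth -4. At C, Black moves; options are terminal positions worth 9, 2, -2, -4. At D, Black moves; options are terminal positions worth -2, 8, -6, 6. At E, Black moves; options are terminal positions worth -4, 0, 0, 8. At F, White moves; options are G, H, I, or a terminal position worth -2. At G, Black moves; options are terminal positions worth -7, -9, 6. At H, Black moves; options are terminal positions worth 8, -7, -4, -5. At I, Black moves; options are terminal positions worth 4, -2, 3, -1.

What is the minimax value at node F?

-2

G: min(-7, -9, 6) = -9
H: min(8, -7, -4, -5) = -7
I: min(4, -2, 3, -1) = -2
F: max(-9, -7, -2, -2) = -2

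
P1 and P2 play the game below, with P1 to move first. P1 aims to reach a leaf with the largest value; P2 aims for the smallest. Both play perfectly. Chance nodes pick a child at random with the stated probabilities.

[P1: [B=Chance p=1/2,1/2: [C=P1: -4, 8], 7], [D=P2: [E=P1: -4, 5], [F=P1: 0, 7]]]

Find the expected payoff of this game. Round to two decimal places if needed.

C (P1): max(-4, 8) = 8
B (Chance): 1/2·8 + 1/2·7 = 7.5
E (P1): max(-4, 5) = 5
F (P1): max(0, 7) = 7
D (P2): min(5, 7) = 5
Root (P1): max(7.5, 5) = 7.5

7.5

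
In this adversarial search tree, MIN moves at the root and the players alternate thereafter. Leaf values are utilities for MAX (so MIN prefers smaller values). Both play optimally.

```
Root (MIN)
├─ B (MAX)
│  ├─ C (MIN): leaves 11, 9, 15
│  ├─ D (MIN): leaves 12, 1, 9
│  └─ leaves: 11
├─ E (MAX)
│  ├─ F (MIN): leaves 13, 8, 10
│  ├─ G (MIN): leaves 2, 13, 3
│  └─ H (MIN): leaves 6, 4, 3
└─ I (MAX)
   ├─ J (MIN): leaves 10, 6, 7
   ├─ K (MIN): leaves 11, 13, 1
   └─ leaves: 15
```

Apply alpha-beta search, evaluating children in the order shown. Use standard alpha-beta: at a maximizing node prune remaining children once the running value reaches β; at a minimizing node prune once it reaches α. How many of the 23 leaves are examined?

C [α=-∞,β=+∞]: v=9
D [α=9,β=+∞]: v=1 after child 2 ≤ α → α-cutoff, skip 1
B [α=-∞,β=+∞]: v=11
F [α=-∞,β=11]: v=8
G [α=8,β=11]: v=2 after child 1 ≤ α → α-cutoff, skip 2
H [α=8,β=11]: v=6 after child 1 ≤ α → α-cutoff, skip 2
E [α=-∞,β=11]: v=8
J [α=-∞,β=8]: v=6
K [α=6,β=8]: v=1
I [α=-∞,β=8]: v=15
Root [α=-∞,β=+∞]: v=8
Leaves evaluated: 18 of 23.

18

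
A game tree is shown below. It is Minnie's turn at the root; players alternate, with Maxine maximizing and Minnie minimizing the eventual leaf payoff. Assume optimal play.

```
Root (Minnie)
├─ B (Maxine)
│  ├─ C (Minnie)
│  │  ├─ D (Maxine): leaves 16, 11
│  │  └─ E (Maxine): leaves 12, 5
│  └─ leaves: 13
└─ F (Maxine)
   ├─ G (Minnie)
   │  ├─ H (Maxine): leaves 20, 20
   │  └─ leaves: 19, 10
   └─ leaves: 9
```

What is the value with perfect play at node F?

H: max(20, 20) = 20
G: min(20, 19, 10) = 10
F: max(10, 9) = 10

10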